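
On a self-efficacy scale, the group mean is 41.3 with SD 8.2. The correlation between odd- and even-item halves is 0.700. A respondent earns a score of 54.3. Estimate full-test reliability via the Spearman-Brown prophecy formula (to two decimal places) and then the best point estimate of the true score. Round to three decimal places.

51.960

Spearman-Brown: ρ = 2r/(1 + r) = 2(0.700)/(1 + 0.700) = 1.4000/1.700 = 0.8235 → 0.82
T̂ = 0.82(54.3) + 0.18(41.3) = 44.526 + 7.434 = 51.9600 → 51.960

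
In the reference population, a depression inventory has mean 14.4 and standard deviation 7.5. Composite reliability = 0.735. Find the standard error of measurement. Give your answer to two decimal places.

SEM = SD · √(1 − ρ) = 7.5 × √0.265 = 7.5 × 0.5148 = 3.861

3.86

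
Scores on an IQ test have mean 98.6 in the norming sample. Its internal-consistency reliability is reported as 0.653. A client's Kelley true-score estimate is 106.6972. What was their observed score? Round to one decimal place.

T̂ = ρX + (1 − ρ)μ  ⇒  X = (T̂ − (1 − ρ)μ) / ρ
X = (106.6972 − 0.347 × 98.6) / 0.653 = (106.6972 − 34.2142) / 0.653 = 72.4830 / 0.653 = 111.000

111.0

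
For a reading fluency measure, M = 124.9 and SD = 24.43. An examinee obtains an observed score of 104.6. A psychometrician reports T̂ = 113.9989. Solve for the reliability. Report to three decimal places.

T̂ = ρX + (1 − ρ)μ  ⇒  T̂ − μ = ρ(X − μ)
ρ = (T̂ − μ)/(X − μ) = (113.9989 − 124.9) / (104.6 − 124.9) = -10.9011 / -20.3 = 0.53700

0.537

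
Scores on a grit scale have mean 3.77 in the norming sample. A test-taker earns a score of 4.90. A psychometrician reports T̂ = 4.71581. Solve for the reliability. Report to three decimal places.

T̂ = ρX + (1 − ρ)μ  ⇒  T̂ − μ = ρ(X − μ)
ρ = (T̂ − μ)/(X − μ) = (4.71581 − 3.77) / (4.90 − 3.77) = 0.94581 / 1.13 = 0.83700

0.837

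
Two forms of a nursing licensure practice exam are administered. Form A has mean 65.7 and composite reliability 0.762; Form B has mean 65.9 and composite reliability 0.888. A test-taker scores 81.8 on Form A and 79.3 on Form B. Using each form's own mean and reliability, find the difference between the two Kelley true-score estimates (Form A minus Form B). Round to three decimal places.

T̂_A = 0.762(81.8) + 0.238(65.7) = 77.96820
T̂_B = 0.888(79.3) + 0.112(65.9) = 77.79920
T̂_A − T̂_B = 0.16900

0.169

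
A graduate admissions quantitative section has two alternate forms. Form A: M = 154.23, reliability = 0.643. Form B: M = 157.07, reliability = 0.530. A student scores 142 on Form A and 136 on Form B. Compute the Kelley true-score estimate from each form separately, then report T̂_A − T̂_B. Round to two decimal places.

T̂_A = 0.643(142) + 0.357(154.23) = 146.3661
T̂_B = 0.530(136) + 0.470(157.07) = 145.9029
T̂_A − T̂_B = 0.4632

0.46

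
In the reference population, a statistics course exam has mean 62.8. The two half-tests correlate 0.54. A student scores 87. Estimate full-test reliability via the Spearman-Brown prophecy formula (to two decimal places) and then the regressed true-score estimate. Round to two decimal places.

Spearman-Brown: ρ = 2r/(1 + r) = 2(0.54)/(1 + 0.54) = 1.080/1.54 = 0.7013 → 0.70
T̂ = 0.70(87) + 0.30(62.8) = 60.90 + 18.840 = 79.740 → 79.74

79.74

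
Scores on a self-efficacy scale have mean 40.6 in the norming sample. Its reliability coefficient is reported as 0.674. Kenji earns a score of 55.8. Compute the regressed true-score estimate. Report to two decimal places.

50.84

T̂ = 0.674(55.8) + 0.326(40.6) = 37.6092 + 13.2356 = 50.845 → 50.84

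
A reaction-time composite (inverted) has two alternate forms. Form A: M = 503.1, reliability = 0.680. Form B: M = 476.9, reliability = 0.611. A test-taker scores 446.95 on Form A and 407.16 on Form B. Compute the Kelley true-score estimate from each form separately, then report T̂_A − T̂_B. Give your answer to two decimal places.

30.63

T̂_A = 0.680(446.95) + 0.320(503.1) = 464.9180
T̂_B = 0.611(407.16) + 0.389(476.9) = 434.2889
T̂_A − T̂_B = 30.6291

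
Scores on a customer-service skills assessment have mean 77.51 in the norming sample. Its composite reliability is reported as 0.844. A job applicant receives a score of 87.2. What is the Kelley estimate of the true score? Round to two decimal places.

85.69

Regress the observed score toward the mean by the unreliability: T̂ = 0.844·87.2 + 0.156·77.51 = 73.5968 + 12.09156 = 85.688.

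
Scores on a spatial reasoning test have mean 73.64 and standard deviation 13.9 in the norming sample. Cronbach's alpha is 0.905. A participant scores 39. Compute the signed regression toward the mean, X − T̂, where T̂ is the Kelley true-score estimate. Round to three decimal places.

T̂ = ρX + (1 − ρ)μ
  = 0.905 × 39 + 0.095 × 73.64
  = 35.295 + 6.99580
  = 42.29080
  ≈ 42.2908
X − T̂ = 39 − 42.2908 = -3.2908 → -3.291

-3.291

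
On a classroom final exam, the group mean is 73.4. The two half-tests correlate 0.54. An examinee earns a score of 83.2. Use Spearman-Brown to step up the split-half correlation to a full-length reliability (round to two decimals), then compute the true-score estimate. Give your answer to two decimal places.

80.26

Spearman-Brown: ρ = 2r/(1 + r) = 2(0.54)/(1 + 0.54) = 1.080/1.54 = 0.7013 → 0.70
T̂ = 0.70(83.2) + 0.30(73.4) = 58.240 + 22.020 = 80.260 → 80.26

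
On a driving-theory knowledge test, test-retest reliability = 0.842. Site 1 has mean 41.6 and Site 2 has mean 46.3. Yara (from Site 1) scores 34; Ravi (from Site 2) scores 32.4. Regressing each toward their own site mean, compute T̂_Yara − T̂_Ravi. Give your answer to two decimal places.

0.60

T̂_Yara = 0.842(34) + 0.158(41.6) = 35.2008
T̂_Ravi = 0.842(32.4) + 0.158(46.3) = 34.5962
Difference = 35.2008 − 34.5962 = 0.6046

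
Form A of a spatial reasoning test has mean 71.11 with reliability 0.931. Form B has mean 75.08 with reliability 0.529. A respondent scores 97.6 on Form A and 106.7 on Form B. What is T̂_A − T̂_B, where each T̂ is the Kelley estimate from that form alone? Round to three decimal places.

T̂_A = 0.931(97.6) + 0.069(71.11) = 95.77219
T̂_B = 0.529(106.7) + 0.471(75.08) = 91.80698
T̂_A − T̂_B = 3.96521

3.965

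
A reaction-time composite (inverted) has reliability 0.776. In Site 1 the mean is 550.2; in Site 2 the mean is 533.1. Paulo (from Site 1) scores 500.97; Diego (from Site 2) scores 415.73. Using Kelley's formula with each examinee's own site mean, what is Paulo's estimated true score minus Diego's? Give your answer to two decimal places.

T̂_Paulo = 0.776(500.97) + 0.224(550.2) = 511.9975
T̂_Diego = 0.776(415.73) + 0.224(533.1) = 442.0209
Difference = 511.9975 − 442.0209 = 69.9766

69.98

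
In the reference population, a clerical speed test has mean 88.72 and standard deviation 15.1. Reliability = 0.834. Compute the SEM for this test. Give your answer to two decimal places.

6.15

SEM = SD · √(1 − ρ) = 15.1 × √0.166 = 15.1 × 0.4074 = 6.152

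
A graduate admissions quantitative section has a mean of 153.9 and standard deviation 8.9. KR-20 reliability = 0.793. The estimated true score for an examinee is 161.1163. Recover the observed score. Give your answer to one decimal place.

163.0

T̂ = ρX + (1 − ρ)μ  ⇒  X = (T̂ − (1 − ρ)μ) / ρ
X = (161.1163 − 0.207 × 153.9) / 0.793 = (161.1163 − 31.8573) / 0.793 = 129.2590 / 0.793 = 163.000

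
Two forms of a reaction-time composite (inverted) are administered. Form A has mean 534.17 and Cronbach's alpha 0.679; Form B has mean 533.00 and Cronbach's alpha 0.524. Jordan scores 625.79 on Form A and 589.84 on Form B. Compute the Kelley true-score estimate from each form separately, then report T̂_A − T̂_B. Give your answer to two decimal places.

T̂_A = 0.679(625.79) + 0.321(534.17) = 596.3800
T̂_B = 0.524(589.84) + 0.476(533.00) = 562.7842
T̂_A − T̂_B = 33.5958

33.60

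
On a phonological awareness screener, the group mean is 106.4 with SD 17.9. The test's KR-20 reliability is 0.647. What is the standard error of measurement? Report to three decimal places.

SEM = SD · √(1 − ρ) = 17.9 × √0.353 = 17.9 × 0.5941 = 10.6351

10.635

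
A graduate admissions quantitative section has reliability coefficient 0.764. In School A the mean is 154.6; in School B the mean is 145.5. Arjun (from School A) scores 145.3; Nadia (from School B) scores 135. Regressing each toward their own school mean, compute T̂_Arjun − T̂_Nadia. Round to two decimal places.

T̂_Arjun = 0.764(145.3) + 0.236(154.6) = 147.4948
T̂_Nadia = 0.764(135) + 0.236(145.5) = 137.4780
Difference = 147.4948 − 137.4780 = 10.0168

10.02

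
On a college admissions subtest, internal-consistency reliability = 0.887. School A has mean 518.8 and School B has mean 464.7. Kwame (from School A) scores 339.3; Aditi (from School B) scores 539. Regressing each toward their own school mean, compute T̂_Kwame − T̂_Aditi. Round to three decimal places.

T̂_Kwame = 0.887(339.3) + 0.113(518.8) = 359.58350
T̂_Aditi = 0.887(539) + 0.113(464.7) = 530.60410
Difference = 359.58350 − 530.60410 = -171.02060

-171.021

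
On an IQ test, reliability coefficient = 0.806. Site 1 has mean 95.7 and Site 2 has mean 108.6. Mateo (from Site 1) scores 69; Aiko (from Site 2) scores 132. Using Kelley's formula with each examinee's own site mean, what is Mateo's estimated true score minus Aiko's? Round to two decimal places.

T̂_Mateo = 0.806(69) + 0.194(95.7) = 74.1798
T̂_Aiko = 0.806(132) + 0.194(108.6) = 127.4604
Difference = 74.1798 − 127.4604 = -53.2806

-53.28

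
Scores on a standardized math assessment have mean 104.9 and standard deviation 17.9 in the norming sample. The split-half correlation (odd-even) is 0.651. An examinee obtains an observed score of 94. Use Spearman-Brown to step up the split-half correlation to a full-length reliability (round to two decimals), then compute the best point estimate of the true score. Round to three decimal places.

96.289

Spearman-Brown: ρ = 2r/(1 + r) = 2(0.651)/(1 + 0.651) = 1.3020/1.651 = 0.7886 → 0.79
T̂ = 0.79(94) + 0.21(104.9) = 74.26 + 22.029 = 96.2890 → 96.289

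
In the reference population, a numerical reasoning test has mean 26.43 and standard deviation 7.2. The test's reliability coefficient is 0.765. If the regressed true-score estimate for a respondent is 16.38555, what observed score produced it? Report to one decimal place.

T̂ = ρX + (1 − ρ)μ  ⇒  X = (T̂ − (1 − ρ)μ) / ρ
X = (16.38555 − 0.235 × 26.43) / 0.765 = (16.38555 − 6.21105) / 0.765 = 10.17450 / 0.765 = 13.300

13.3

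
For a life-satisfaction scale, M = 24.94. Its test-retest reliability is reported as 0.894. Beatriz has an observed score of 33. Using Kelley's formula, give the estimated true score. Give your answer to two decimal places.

T̂ = 0.894(33) + 0.106(24.94) = 29.502 + 2.64364 = 32.146 → 32.15

32.15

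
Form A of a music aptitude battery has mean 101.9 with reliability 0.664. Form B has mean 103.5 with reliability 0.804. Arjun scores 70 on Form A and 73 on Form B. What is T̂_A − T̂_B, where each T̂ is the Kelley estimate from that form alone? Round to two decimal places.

T̂_A = 0.664(70) + 0.336(101.9) = 80.7184
T̂_B = 0.804(73) + 0.196(103.5) = 78.9780
T̂_A − T̂_B = 1.7404

1.74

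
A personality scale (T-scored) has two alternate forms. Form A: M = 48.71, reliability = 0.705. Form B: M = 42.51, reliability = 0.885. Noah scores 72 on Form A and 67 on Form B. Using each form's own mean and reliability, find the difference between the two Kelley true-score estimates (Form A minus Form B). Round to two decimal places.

0.95

T̂_A = 0.705(72) + 0.295(48.71) = 65.1295
T̂_B = 0.885(67) + 0.115(42.51) = 64.1837
T̂_A − T̂_B = 0.9458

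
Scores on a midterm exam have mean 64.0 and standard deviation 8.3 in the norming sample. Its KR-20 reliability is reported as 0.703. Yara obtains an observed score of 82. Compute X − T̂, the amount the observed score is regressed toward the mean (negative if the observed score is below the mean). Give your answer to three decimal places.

T̂ = 0.703(82) + 0.297(64.0) = 57.646 + 19.0080 = 76.65400 → 76.6540
X − T̂ = 82 − 76.6540 = 5.3460 → 5.346

5.346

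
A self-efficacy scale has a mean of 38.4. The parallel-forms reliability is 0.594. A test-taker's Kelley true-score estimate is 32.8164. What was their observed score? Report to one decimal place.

29.0

T̂ = ρX + (1 − ρ)μ  ⇒  X = (T̂ − (1 − ρ)μ) / ρ
X = (32.8164 − 0.406 × 38.4) / 0.594 = (32.8164 − 15.5904) / 0.594 = 17.2260 / 0.594 = 29.000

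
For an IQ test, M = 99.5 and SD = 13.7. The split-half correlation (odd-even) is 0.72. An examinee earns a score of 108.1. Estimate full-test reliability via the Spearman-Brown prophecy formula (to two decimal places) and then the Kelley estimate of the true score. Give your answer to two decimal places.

Spearman-Brown: ρ = 2r/(1 + r) = 2(0.72)/(1 + 0.72) = 1.440/1.72 = 0.8372 → 0.84
T̂ = 0.84(108.1) + 0.16(99.5) = 90.804 + 15.920 = 106.724 → 106.72

106.72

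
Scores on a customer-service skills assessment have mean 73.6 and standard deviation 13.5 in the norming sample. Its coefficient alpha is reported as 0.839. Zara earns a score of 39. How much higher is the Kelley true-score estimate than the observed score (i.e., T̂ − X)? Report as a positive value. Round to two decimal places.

T̂ = 0.839(39) + 0.161(73.6) = 32.721 + 11.8496 = 44.5706 → 44.571
T̂ − X = 44.571 − 39 = 5.571 → 5.57

5.57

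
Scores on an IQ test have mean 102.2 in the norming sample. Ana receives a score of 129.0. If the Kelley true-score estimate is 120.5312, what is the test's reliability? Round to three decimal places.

T̂ = ρX + (1 − ρ)μ  ⇒  T̂ − μ = ρ(X − μ)
ρ = (T̂ − μ)/(X − μ) = (120.5312 − 102.2) / (129.0 − 102.2) = 18.3312 / 26.8 = 0.68400

0.684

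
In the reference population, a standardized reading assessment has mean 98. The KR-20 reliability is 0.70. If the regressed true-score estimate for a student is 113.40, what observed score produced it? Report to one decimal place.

T̂ = ρX + (1 − ρ)μ  ⇒  X = (T̂ − (1 − ρ)μ) / ρ
X = (113.40 − 0.30 × 98) / 0.70 = (113.40 − 29.40) / 0.70 = 84.00 / 0.70 = 120.000

120.0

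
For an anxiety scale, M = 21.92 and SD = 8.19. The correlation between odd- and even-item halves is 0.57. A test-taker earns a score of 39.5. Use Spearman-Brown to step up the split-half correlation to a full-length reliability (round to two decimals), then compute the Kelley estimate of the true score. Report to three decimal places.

Spearman-Brown: ρ = 2r/(1 + r) = 2(0.57)/(1 + 0.57) = 1.140/1.57 = 0.7261 → 0.73
T̂ = ρX + (1 − ρ)μ
  = 0.73 × 39.5 + 0.27 × 21.92
  = 28.835 + 5.9184
  = 34.7534
  ≈ 34.753

34.753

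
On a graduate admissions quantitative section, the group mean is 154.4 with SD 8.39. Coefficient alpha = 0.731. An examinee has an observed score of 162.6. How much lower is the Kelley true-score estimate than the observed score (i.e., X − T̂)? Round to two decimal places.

2.21

Weight the observed score by reliability and the mean by (1 − reliability): T̂ = 0.731·162.6 + 0.269·154.4 = 118.8606 + 41.5336 = 160.3942.
X − T̂ = 162.6 − 160.394 = 2.206 → 2.21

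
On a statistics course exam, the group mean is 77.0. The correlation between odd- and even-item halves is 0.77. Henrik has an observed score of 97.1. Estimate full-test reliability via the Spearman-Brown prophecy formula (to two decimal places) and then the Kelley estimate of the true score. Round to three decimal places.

94.487

Spearman-Brown: ρ = 2r/(1 + r) = 2(0.77)/(1 + 0.77) = 1.540/1.77 = 0.8701 → 0.87
Kelley's formula gives T̂ = 0.87·97.1 + 0.13·77.0 = 84.477 + 10.010 = 94.4870.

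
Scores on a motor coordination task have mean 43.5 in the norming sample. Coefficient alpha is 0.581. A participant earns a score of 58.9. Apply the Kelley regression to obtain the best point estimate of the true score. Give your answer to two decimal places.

52.45

T̂ = ρX + (1 − ρ)μ
  = 0.581 × 58.9 + 0.419 × 43.5
  = 34.2209 + 18.2265
  = 52.447
  ≈ 52.45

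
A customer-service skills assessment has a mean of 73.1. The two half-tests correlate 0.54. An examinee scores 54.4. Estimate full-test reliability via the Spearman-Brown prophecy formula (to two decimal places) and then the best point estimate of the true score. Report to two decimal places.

60.01

Spearman-Brown: ρ = 2r/(1 + r) = 2(0.54)/(1 + 0.54) = 1.080/1.54 = 0.7013 → 0.70
T̂ = ρX + (1 − ρ)μ
  = 0.70 × 54.4 + 0.30 × 73.1
  = 38.080 + 21.930
  = 60.010
  ≈ 60.01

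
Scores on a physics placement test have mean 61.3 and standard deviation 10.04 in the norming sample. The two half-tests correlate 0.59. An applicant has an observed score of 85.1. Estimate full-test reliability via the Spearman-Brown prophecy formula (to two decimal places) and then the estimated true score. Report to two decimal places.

78.91

Spearman-Brown: ρ = 2r/(1 + r) = 2(0.59)/(1 + 0.59) = 1.180/1.59 = 0.7421 → 0.74
Weight the observed score by reliability and the mean by (1 − reliability): T̂ = 0.74·85.1 + 0.26·61.3 = 62.974 + 15.938 = 78.912.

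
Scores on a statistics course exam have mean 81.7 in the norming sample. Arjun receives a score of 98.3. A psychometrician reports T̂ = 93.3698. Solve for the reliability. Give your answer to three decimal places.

T̂ = ρX + (1 − ρ)μ  ⇒  T̂ − μ = ρ(X − μ)
ρ = (T̂ − μ)/(X − μ) = (93.3698 − 81.7) / (98.3 − 81.7) = 11.6698 / 16.6 = 0.70300

0.703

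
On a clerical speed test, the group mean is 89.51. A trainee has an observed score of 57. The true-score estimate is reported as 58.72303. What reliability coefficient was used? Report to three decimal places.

T̂ = ρX + (1 − ρ)μ  ⇒  T̂ − μ = ρ(X − μ)
ρ = (T̂ − μ)/(X − μ) = (58.72303 − 89.51) / (57 − 89.51) = -30.78697 / -32.51 = 0.94700

0.947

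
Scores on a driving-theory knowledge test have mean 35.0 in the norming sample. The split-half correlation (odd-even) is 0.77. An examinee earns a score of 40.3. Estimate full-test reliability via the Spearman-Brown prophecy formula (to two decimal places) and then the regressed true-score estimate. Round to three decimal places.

Spearman-Brown: ρ = 2r/(1 + r) = 2(0.77)/(1 + 0.77) = 1.540/1.77 = 0.8701 → 0.87
Regress the observed score toward the mean by the unreliability: T̂ = 0.87·40.3 + 0.13·35.0 = 35.061 + 4.550 = 39.6110.

39.611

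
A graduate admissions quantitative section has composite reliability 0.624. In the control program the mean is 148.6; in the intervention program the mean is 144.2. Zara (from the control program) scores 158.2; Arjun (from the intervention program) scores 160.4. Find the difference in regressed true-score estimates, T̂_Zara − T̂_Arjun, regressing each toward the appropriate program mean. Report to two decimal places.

T̂_Zara = 0.624(158.2) + 0.376(148.6) = 154.5904
T̂_Arjun = 0.624(160.4) + 0.376(144.2) = 154.3088
Difference = 154.5904 − 154.3088 = 0.2816

0.28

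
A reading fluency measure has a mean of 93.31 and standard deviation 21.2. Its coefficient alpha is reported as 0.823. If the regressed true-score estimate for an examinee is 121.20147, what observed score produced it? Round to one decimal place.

T̂ = ρX + (1 − ρ)μ  ⇒  X = (T̂ − (1 − ρ)μ) / ρ
X = (121.20147 − 0.177 × 93.31) / 0.823 = (121.20147 − 16.51587) / 0.823 = 104.68560 / 0.823 = 127.200

127.2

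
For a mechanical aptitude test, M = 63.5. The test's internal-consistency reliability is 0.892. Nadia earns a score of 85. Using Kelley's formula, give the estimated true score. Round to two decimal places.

82.68

T̂ = ρX + (1 − ρ)μ
  = 0.892 × 85 + 0.108 × 63.5
  = 75.820 + 6.8580
  = 82.678
  ≈ 82.68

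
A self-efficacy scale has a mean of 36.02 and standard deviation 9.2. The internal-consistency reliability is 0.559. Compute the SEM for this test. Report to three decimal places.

6.110

SEM = SD · √(1 − ρ) = 9.2 × √0.441 = 9.2 × 0.6641 = 6.1095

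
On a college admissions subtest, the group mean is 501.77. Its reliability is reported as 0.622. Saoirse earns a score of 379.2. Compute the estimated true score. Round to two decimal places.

T̂ = ρX + (1 − ρ)μ
  = 0.622 × 379.2 + 0.378 × 501.77
  = 235.8624 + 189.66906
  = 425.531
  ≈ 425.53

425.53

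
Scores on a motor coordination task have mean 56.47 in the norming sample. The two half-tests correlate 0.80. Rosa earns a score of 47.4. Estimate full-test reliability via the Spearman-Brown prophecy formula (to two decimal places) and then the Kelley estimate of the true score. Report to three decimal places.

Spearman-Brown: ρ = 2r/(1 + r) = 2(0.80)/(1 + 0.80) = 1.600/1.80 = 0.8889 → 0.89
T̂ = 0.89(47.4) + 0.11(56.47) = 42.186 + 6.2117 = 48.3977 → 48.398

48.398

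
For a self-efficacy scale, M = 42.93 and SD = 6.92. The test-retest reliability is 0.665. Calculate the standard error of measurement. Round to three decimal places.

SEM = SD · √(1 − ρ) = 6.92 × √0.335 = 6.92 × 0.5788 = 4.0052

4.005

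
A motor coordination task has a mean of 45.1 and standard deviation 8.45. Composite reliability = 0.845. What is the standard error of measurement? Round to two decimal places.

SEM = SD · √(1 − ρ) = 8.45 × √0.155 = 8.45 × 0.3937 = 3.327

3.33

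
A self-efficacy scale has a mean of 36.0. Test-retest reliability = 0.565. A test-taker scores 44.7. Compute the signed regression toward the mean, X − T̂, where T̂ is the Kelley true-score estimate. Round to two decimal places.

3.78

T̂ = 0.565(44.7) + 0.435(36.0) = 25.2555 + 15.6600 = 40.9155 → 40.916
X − T̂ = 44.7 − 40.916 = 3.785 → 3.78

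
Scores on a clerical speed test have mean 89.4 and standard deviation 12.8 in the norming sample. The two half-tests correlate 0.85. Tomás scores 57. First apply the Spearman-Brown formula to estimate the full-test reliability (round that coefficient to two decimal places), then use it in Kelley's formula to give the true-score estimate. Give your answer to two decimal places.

Spearman-Brown: ρ = 2r/(1 + r) = 2(0.85)/(1 + 0.85) = 1.700/1.85 = 0.9189 → 0.92
T̂ = 0.92(57) + 0.08(89.4) = 52.44 + 7.152 = 59.592 → 59.59

59.59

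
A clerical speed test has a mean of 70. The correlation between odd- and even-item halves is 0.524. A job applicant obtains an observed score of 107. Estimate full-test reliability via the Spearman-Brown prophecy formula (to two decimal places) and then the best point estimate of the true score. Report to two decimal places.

95.53

Spearman-Brown: ρ = 2r/(1 + r) = 2(0.524)/(1 + 0.524) = 1.0480/1.524 = 0.6877 → 0.69
T̂ = ρX + (1 − ρ)μ
  = 0.69 × 107 + 0.31 × 70
  = 73.83 + 21.70
  = 95.530
  ≈ 95.53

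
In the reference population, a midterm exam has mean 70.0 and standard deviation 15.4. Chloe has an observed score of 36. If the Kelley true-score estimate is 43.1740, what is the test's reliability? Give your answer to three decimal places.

T̂ = ρX + (1 − ρ)μ  ⇒  T̂ − μ = ρ(X − μ)
ρ = (T̂ − μ)/(X − μ) = (43.1740 − 70.0) / (36 − 70.0) = -26.8260 / -34.0 = 0.78900

0.789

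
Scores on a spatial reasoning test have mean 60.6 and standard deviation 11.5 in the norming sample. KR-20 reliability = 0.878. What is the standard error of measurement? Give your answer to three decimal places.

4.017

SEM = SD · √(1 − ρ) = 11.5 × √0.122 = 11.5 × 0.3493 = 4.0168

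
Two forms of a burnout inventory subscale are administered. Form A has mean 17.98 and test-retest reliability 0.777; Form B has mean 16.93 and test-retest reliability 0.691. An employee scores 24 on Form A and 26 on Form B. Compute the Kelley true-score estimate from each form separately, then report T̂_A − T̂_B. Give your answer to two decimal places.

-0.54

T̂_A = 0.777(24) + 0.223(17.98) = 22.6575
T̂_B = 0.691(26) + 0.309(16.93) = 23.1974
T̂_A − T̂_B = -0.5398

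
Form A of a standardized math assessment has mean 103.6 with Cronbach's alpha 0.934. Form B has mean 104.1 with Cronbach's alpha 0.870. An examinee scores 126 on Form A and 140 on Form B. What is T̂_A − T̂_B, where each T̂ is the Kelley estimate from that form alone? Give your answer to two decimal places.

-10.81

T̂_A = 0.934(126) + 0.066(103.6) = 124.5216
T̂_B = 0.870(140) + 0.130(104.1) = 135.3330
T̂_A − T̂_B = -10.8114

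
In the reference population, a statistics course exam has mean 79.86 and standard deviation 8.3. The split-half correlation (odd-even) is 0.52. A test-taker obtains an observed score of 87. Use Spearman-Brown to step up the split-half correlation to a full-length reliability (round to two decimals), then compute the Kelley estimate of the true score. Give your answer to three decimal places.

84.715

Spearman-Brown: ρ = 2r/(1 + r) = 2(0.52)/(1 + 0.52) = 1.040/1.52 = 0.6842 → 0.68
T̂ = 0.68(87) + 0.32(79.86) = 59.16 + 25.5552 = 84.7152 → 84.715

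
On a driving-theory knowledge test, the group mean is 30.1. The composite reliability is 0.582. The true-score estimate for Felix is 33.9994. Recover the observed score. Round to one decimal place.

T̂ = ρX + (1 − ρ)μ  ⇒  X = (T̂ − (1 − ρ)μ) / ρ
X = (33.9994 − 0.418 × 30.1) / 0.582 = (33.9994 − 12.5818) / 0.582 = 21.4176 / 0.582 = 36.800

36.8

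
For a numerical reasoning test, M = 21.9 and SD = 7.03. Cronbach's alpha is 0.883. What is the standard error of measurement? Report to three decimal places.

2.405

SEM = SD · √(1 − ρ) = 7.03 × √0.117 = 7.03 × 0.3421 = 2.4046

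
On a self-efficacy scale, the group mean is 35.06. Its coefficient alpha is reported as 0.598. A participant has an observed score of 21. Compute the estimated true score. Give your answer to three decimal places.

T̂ = ρX + (1 − ρ)μ
  = 0.598 × 21 + 0.402 × 35.06
  = 12.558 + 14.09412
  = 26.6521
  ≈ 26.652

26.652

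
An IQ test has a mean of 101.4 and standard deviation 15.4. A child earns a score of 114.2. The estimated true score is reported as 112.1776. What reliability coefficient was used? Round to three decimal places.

T̂ = ρX + (1 − ρ)μ  ⇒  T̂ − μ = ρ(X − μ)
ρ = (T̂ − μ)/(X − μ) = (112.1776 − 101.4) / (114.2 − 101.4) = 10.7776 / 12.8 = 0.84200

0.842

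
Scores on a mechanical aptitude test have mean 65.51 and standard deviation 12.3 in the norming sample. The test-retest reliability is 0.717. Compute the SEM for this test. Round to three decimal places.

SEM = SD · √(1 − ρ) = 12.3 × √0.283 = 12.3 × 0.5320 = 6.5433

6.543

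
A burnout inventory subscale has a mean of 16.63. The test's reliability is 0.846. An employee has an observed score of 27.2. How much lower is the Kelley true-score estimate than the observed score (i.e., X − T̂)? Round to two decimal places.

1.63

Regress the observed score toward the mean by the unreliability: T̂ = 0.846·27.2 + 0.154·16.63 = 23.0112 + 2.56102 = 25.5722.
X − T̂ = 27.2 − 25.572 = 1.628 → 1.63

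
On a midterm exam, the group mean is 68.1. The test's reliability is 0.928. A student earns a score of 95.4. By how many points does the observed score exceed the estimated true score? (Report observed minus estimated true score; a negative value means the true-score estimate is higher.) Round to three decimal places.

T̂ = ρX + (1 − ρ)μ
  = 0.928 × 95.4 + 0.072 × 68.1
  = 88.5312 + 4.9032
  = 93.43440
  ≈ 93.4344
X − T̂ = 95.4 − 93.4344 = 1.9656 → 1.966

1.966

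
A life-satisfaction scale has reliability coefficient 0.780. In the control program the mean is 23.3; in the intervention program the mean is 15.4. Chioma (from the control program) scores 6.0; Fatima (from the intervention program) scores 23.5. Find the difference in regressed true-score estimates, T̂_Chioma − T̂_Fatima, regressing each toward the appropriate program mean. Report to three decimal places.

-11.912

T̂_Chioma = 0.780(6.0) + 0.220(23.3) = 9.80600
T̂_Fatima = 0.780(23.5) + 0.220(15.4) = 21.71800
Difference = 9.80600 − 21.71800 = -11.91200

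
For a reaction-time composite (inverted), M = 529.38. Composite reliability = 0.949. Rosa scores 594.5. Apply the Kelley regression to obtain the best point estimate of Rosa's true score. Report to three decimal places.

T̂ = ρX + (1 − ρ)μ
  = 0.949 × 594.5 + 0.051 × 529.38
  = 564.1805 + 26.99838
  = 591.1789
  ≈ 591.179

591.179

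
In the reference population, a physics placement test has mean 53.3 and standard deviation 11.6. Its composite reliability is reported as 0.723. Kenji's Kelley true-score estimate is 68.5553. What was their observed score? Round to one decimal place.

74.4

T̂ = ρX + (1 − ρ)μ  ⇒  X = (T̂ − (1 − ρ)μ) / ρ
X = (68.5553 − 0.277 × 53.3) / 0.723 = (68.5553 − 14.7641) / 0.723 = 53.7912 / 0.723 = 74.400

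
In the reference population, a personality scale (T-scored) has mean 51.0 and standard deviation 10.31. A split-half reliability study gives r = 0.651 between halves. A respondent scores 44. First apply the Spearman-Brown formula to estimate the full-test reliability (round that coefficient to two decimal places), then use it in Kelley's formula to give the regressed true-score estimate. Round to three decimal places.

45.470

Spearman-Brown: ρ = 2r/(1 + r) = 2(0.651)/(1 + 0.651) = 1.3020/1.651 = 0.7886 → 0.79
T̂ = ρX + (1 − ρ)μ
  = 0.79 × 44 + 0.21 × 51.0
  = 34.76 + 10.710
  = 45.4700
  ≈ 45.470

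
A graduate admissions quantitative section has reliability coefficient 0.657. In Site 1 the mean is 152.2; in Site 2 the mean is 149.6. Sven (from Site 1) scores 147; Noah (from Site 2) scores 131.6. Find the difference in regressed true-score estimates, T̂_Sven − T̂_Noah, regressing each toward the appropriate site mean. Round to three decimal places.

11.010

T̂_Sven = 0.657(147) + 0.343(152.2) = 148.78360
T̂_Noah = 0.657(131.6) + 0.343(149.6) = 137.77400
Difference = 148.78360 − 137.77400 = 11.00960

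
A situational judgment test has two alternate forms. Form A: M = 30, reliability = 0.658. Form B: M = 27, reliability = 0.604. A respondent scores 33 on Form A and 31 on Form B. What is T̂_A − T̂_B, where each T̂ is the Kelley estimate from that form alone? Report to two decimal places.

T̂_A = 0.658(33) + 0.342(30) = 31.9740
T̂_B = 0.604(31) + 0.396(27) = 29.4160
T̂_A − T̂_B = 2.5580

2.56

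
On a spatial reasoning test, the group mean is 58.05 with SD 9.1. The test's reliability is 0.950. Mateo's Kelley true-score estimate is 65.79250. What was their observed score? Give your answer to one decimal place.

66.2

T̂ = ρX + (1 − ρ)μ  ⇒  X = (T̂ − (1 − ρ)μ) / ρ
X = (65.79250 − 0.050 × 58.05) / 0.950 = (65.79250 − 2.90250) / 0.950 = 62.89000 / 0.950 = 66.200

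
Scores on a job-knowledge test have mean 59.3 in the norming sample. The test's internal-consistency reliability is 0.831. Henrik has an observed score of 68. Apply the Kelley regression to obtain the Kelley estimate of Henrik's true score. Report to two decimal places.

Weight the observed score by reliability and the mean by (1 − reliability): T̂ = 0.831·68 + 0.169·59.3 = 56.508 + 10.0217 = 66.530.

66.53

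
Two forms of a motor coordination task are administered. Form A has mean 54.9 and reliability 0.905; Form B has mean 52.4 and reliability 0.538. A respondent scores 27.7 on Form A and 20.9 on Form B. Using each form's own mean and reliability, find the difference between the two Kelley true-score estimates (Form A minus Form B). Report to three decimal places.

-5.169

T̂_A = 0.905(27.7) + 0.095(54.9) = 30.28400
T̂_B = 0.538(20.9) + 0.462(52.4) = 35.45300
T̂_A − T̂_B = -5.16900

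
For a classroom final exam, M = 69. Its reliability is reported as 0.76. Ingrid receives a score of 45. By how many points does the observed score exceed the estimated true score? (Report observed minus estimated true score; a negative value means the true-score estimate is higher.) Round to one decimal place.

T̂ = 0.76(45) + 0.24(69) = 34.20 + 16.56 = 50.760 → 50.76
X − T̂ = 45 − 50.76 = -5.76 → -5.8

-5.8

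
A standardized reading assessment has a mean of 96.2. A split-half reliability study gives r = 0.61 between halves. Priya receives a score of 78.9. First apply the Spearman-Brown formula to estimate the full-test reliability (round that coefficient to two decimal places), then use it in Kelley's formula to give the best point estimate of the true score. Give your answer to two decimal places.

83.05

Spearman-Brown: ρ = 2r/(1 + r) = 2(0.61)/(1 + 0.61) = 1.220/1.61 = 0.7578 → 0.76
T̂ = ρX + (1 − ρ)μ
  = 0.76 × 78.9 + 0.24 × 96.2
  = 59.964 + 23.088
  = 83.052
  ≈ 83.05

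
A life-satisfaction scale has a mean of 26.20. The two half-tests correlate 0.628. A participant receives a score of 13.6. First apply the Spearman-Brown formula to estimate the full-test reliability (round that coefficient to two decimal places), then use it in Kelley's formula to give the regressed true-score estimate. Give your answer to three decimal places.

16.498

Spearman-Brown: ρ = 2r/(1 + r) = 2(0.628)/(1 + 0.628) = 1.2560/1.628 = 0.7715 → 0.77
Kelley's formula gives T̂ = 0.77·13.6 + 0.23·26.20 = 10.472 + 6.0260 = 16.4980.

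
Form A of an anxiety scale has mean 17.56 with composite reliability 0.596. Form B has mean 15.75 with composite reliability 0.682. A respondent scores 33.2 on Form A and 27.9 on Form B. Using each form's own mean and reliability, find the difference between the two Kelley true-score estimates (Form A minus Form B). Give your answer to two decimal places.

T̂_A = 0.596(33.2) + 0.404(17.56) = 26.8814
T̂_B = 0.682(27.9) + 0.318(15.75) = 24.0363
T̂_A − T̂_B = 2.8451

2.85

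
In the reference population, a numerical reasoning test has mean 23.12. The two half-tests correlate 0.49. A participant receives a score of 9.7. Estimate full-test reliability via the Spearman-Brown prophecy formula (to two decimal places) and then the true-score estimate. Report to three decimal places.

Spearman-Brown: ρ = 2r/(1 + r) = 2(0.49)/(1 + 0.49) = 0.980/1.49 = 0.6577 → 0.66
T̂ = 0.66(9.7) + 0.34(23.12) = 6.402 + 7.8608 = 14.2628 → 14.263

14.263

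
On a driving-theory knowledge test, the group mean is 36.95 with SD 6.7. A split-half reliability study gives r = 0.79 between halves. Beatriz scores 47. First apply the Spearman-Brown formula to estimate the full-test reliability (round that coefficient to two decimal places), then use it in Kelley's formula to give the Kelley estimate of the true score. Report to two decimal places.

45.79

Spearman-Brown: ρ = 2r/(1 + r) = 2(0.79)/(1 + 0.79) = 1.580/1.79 = 0.8827 → 0.88
T̂ = 0.88(47) + 0.12(36.95) = 41.36 + 4.4340 = 45.794 → 45.79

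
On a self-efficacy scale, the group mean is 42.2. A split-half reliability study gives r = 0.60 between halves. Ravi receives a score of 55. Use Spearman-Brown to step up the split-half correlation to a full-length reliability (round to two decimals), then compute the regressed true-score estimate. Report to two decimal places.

51.80

Spearman-Brown: ρ = 2r/(1 + r) = 2(0.60)/(1 + 0.60) = 1.200/1.60 = 0.7500 → 0.75
Regress the observed score toward the mean by the unreliability: T̂ = 0.75·55 + 0.25·42.2 = 41.25 + 10.550 = 51.800.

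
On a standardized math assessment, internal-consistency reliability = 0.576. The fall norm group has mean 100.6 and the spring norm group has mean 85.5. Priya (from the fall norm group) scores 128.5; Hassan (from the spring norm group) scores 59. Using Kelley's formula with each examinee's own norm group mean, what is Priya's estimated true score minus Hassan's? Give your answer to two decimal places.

46.43

T̂_Priya = 0.576(128.5) + 0.424(100.6) = 116.6704
T̂_Hassan = 0.576(59) + 0.424(85.5) = 70.2360
Difference = 116.6704 − 70.2360 = 46.4344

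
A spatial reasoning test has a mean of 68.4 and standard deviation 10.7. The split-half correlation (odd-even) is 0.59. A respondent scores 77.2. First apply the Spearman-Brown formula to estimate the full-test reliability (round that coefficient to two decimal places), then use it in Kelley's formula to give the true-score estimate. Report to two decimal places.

74.91

Spearman-Brown: ρ = 2r/(1 + r) = 2(0.59)/(1 + 0.59) = 1.180/1.59 = 0.7421 → 0.74
T̂ = ρX + (1 − ρ)μ
  = 0.74 × 77.2 + 0.26 × 68.4
  = 57.128 + 17.784
  = 74.912
  ≈ 74.91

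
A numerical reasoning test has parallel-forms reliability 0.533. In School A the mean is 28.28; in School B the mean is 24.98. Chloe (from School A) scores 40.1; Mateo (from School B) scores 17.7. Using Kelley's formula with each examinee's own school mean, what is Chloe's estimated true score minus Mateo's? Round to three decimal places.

13.480

T̂_Chloe = 0.533(40.1) + 0.467(28.28) = 34.58006
T̂_Mateo = 0.533(17.7) + 0.467(24.98) = 21.09976
Difference = 34.58006 − 21.09976 = 13.48030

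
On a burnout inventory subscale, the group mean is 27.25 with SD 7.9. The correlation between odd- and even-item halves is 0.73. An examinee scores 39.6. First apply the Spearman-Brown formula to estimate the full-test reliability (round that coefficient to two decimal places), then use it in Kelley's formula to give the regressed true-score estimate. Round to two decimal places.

Spearman-Brown: ρ = 2r/(1 + r) = 2(0.73)/(1 + 0.73) = 1.460/1.73 = 0.8439 → 0.84
T̂ = ρX + (1 − ρ)μ
  = 0.84 × 39.6 + 0.16 × 27.25
  = 33.264 + 4.3600
  = 37.624
  ≈ 37.62

37.62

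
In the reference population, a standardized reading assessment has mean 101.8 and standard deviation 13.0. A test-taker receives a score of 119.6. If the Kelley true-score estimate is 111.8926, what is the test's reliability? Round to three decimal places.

T̂ = ρX + (1 − ρ)μ  ⇒  T̂ − μ = ρ(X − μ)
ρ = (T̂ − μ)/(X − μ) = (111.8926 − 101.8) / (119.6 − 101.8) = 10.0926 / 17.8 = 0.56700

0.567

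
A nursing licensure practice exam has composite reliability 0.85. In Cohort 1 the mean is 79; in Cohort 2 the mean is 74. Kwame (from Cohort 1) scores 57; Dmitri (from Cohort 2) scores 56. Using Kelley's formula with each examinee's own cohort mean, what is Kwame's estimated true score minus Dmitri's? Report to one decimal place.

1.6

T̂_Kwame = 0.85(57) + 0.15(79) = 60.300
T̂_Dmitri = 0.85(56) + 0.15(74) = 58.700
Difference = 60.300 − 58.700 = 1.600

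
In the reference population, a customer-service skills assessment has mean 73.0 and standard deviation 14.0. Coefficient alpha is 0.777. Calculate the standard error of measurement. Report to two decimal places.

SEM = SD · √(1 − ρ) = 14.0 × √0.223 = 14.0 × 0.4722 = 6.611

6.61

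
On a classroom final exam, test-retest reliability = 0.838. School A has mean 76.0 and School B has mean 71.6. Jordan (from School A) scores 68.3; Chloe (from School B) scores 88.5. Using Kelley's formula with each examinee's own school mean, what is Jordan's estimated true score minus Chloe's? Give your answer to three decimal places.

-16.215

T̂_Jordan = 0.838(68.3) + 0.162(76.0) = 69.54740
T̂_Chloe = 0.838(88.5) + 0.162(71.6) = 85.76220
Difference = 69.54740 − 85.76220 = -16.21480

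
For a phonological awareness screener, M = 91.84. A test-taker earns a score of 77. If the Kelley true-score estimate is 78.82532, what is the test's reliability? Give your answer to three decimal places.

T̂ = ρX + (1 − ρ)μ  ⇒  T̂ − μ = ρ(X − μ)
ρ = (T̂ − μ)/(X − μ) = (78.82532 − 91.84) / (77 − 91.84) = -13.01468 / -14.84 = 0.87700

0.877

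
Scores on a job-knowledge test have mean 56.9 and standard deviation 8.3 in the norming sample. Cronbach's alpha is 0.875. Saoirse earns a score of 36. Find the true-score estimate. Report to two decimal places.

38.61

Kelley's formula gives T̂ = 0.875·36 + 0.125·56.9 = 31.500 + 7.1125 = 38.612.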